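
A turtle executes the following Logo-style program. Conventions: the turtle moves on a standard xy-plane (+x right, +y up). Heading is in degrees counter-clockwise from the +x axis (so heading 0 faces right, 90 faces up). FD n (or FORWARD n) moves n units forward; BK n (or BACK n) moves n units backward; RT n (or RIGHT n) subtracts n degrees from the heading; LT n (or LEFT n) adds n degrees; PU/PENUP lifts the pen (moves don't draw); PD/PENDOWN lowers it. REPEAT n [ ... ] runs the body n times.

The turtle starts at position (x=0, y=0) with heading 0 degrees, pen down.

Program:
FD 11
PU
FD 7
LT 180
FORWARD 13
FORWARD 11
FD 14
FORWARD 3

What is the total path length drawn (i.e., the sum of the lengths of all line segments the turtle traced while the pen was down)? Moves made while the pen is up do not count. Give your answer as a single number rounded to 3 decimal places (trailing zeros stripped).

Executing turtle program step by step:
Start: pos=(0,0), heading=0, pen down
FD 11: (0,0) -> (11,0) [heading=0, draw]
PU: pen up
FD 7: (11,0) -> (18,0) [heading=0, move]
LT 180: heading 0 -> 180
FD 13: (18,0) -> (5,0) [heading=180, move]
FD 11: (5,0) -> (-6,0) [heading=180, move]
FD 14: (-6,0) -> (-20,0) [heading=180, move]
FD 3: (-20,0) -> (-23,0) [heading=180, move]
Final: pos=(-23,0), heading=180, 1 segment(s) drawn

Segment lengths:
  seg 1: (0,0) -> (11,0), length = 11
Total = 11

Answer: 11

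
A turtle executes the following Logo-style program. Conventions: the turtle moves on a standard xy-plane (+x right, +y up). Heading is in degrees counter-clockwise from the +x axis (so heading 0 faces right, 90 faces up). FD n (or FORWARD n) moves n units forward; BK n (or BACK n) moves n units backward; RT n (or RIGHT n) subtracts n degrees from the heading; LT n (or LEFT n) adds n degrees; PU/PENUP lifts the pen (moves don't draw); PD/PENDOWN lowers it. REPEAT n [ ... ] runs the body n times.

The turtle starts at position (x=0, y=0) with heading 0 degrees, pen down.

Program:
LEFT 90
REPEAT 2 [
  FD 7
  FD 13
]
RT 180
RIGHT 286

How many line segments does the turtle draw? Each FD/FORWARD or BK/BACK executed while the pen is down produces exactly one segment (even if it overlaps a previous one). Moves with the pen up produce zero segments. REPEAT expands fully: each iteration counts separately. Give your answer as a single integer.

Answer: 4

Derivation:
Executing turtle program step by step:
Start: pos=(0,0), heading=0, pen down
LT 90: heading 0 -> 90
REPEAT 2 [
  -- iteration 1/2 --
  FD 7: (0,0) -> (0,7) [heading=90, draw]
  FD 13: (0,7) -> (0,20) [heading=90, draw]
  -- iteration 2/2 --
  FD 7: (0,20) -> (0,27) [heading=90, draw]
  FD 13: (0,27) -> (0,40) [heading=90, draw]
]
RT 180: heading 90 -> 270
RT 286: heading 270 -> 344
Final: pos=(0,40), heading=344, 4 segment(s) drawn
Segments drawn: 4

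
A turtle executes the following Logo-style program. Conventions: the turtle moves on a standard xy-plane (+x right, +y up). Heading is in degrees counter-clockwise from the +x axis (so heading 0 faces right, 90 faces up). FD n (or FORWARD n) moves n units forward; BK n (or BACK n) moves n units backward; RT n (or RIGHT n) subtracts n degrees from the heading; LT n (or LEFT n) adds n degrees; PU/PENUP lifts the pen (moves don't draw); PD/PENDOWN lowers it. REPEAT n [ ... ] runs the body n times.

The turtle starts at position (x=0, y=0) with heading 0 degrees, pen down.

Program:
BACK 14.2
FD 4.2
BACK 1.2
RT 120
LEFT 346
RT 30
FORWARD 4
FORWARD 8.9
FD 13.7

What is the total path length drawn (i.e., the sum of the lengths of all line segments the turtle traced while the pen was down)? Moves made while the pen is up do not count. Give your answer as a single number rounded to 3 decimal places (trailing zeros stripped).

Answer: 46.2

Derivation:
Executing turtle program step by step:
Start: pos=(0,0), heading=0, pen down
BK 14.2: (0,0) -> (-14.2,0) [heading=0, draw]
FD 4.2: (-14.2,0) -> (-10,0) [heading=0, draw]
BK 1.2: (-10,0) -> (-11.2,0) [heading=0, draw]
RT 120: heading 0 -> 240
LT 346: heading 240 -> 226
RT 30: heading 226 -> 196
FD 4: (-11.2,0) -> (-15.045,-1.103) [heading=196, draw]
FD 8.9: (-15.045,-1.103) -> (-23.6,-3.556) [heading=196, draw]
FD 13.7: (-23.6,-3.556) -> (-36.77,-7.332) [heading=196, draw]
Final: pos=(-36.77,-7.332), heading=196, 6 segment(s) drawn

Segment lengths:
  seg 1: (0,0) -> (-14.2,0), length = 14.2
  seg 2: (-14.2,0) -> (-10,0), length = 4.2
  seg 3: (-10,0) -> (-11.2,0), length = 1.2
  seg 4: (-11.2,0) -> (-15.045,-1.103), length = 4
  seg 5: (-15.045,-1.103) -> (-23.6,-3.556), length = 8.9
  seg 6: (-23.6,-3.556) -> (-36.77,-7.332), length = 13.7
Total = 46.2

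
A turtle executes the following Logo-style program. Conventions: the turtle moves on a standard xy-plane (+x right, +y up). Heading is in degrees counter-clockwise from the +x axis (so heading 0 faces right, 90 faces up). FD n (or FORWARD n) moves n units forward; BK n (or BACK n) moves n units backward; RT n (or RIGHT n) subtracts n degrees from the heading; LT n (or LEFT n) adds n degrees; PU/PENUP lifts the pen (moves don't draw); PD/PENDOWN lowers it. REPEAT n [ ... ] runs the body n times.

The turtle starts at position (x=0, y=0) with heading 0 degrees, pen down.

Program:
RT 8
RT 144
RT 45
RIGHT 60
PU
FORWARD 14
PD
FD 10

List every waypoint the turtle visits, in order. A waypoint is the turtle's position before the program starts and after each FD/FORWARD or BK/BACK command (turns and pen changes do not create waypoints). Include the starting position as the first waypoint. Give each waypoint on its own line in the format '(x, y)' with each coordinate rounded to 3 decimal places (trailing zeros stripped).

Executing turtle program step by step:
Start: pos=(0,0), heading=0, pen down
RT 8: heading 0 -> 352
RT 144: heading 352 -> 208
RT 45: heading 208 -> 163
RT 60: heading 163 -> 103
PU: pen up
FD 14: (0,0) -> (-3.149,13.641) [heading=103, move]
PD: pen down
FD 10: (-3.149,13.641) -> (-5.399,23.385) [heading=103, draw]
Final: pos=(-5.399,23.385), heading=103, 1 segment(s) drawn
Waypoints (3 total):
(0, 0)
(-3.149, 13.641)
(-5.399, 23.385)

Answer: (0, 0)
(-3.149, 13.641)
(-5.399, 23.385)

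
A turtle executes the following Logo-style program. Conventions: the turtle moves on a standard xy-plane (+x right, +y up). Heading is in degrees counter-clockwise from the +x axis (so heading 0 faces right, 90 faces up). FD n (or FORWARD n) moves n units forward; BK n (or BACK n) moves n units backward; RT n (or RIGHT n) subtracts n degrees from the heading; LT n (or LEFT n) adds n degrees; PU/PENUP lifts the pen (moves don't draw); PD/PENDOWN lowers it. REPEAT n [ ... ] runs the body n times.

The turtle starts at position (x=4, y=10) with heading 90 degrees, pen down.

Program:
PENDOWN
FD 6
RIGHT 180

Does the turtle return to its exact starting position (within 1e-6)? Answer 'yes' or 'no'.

Answer: no

Derivation:
Executing turtle program step by step:
Start: pos=(4,10), heading=90, pen down
PD: pen down
FD 6: (4,10) -> (4,16) [heading=90, draw]
RT 180: heading 90 -> 270
Final: pos=(4,16), heading=270, 1 segment(s) drawn

Start position: (4, 10)
Final position: (4, 16)
Distance = 6; >= 1e-6 -> NOT closed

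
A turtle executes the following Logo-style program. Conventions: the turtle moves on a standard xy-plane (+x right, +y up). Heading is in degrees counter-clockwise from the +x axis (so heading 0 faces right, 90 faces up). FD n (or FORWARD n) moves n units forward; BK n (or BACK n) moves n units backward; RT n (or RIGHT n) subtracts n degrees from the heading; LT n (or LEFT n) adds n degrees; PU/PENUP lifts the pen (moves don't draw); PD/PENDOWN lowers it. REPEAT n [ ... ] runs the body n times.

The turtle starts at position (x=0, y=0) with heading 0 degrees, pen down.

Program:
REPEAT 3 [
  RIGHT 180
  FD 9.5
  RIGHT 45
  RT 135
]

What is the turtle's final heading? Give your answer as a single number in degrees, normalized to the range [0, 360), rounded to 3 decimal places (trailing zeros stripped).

Answer: 0

Derivation:
Executing turtle program step by step:
Start: pos=(0,0), heading=0, pen down
REPEAT 3 [
  -- iteration 1/3 --
  RT 180: heading 0 -> 180
  FD 9.5: (0,0) -> (-9.5,0) [heading=180, draw]
  RT 45: heading 180 -> 135
  RT 135: heading 135 -> 0
  -- iteration 2/3 --
  RT 180: heading 0 -> 180
  FD 9.5: (-9.5,0) -> (-19,0) [heading=180, draw]
  RT 45: heading 180 -> 135
  RT 135: heading 135 -> 0
  -- iteration 3/3 --
  RT 180: heading 0 -> 180
  FD 9.5: (-19,0) -> (-28.5,0) [heading=180, draw]
  RT 45: heading 180 -> 135
  RT 135: heading 135 -> 0
]
Final: pos=(-28.5,0), heading=0, 3 segment(s) drawn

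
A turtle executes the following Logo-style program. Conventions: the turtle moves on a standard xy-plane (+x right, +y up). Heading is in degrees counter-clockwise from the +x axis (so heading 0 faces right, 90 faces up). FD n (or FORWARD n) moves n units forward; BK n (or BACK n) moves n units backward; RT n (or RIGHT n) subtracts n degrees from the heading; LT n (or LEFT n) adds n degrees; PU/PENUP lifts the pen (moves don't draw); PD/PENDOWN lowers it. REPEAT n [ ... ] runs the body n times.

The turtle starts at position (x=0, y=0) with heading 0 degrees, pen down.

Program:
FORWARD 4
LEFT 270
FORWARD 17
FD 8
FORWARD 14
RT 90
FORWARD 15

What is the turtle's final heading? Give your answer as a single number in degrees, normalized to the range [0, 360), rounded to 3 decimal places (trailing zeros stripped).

Answer: 180

Derivation:
Executing turtle program step by step:
Start: pos=(0,0), heading=0, pen down
FD 4: (0,0) -> (4,0) [heading=0, draw]
LT 270: heading 0 -> 270
FD 17: (4,0) -> (4,-17) [heading=270, draw]
FD 8: (4,-17) -> (4,-25) [heading=270, draw]
FD 14: (4,-25) -> (4,-39) [heading=270, draw]
RT 90: heading 270 -> 180
FD 15: (4,-39) -> (-11,-39) [heading=180, draw]
Final: pos=(-11,-39), heading=180, 5 segment(s) drawn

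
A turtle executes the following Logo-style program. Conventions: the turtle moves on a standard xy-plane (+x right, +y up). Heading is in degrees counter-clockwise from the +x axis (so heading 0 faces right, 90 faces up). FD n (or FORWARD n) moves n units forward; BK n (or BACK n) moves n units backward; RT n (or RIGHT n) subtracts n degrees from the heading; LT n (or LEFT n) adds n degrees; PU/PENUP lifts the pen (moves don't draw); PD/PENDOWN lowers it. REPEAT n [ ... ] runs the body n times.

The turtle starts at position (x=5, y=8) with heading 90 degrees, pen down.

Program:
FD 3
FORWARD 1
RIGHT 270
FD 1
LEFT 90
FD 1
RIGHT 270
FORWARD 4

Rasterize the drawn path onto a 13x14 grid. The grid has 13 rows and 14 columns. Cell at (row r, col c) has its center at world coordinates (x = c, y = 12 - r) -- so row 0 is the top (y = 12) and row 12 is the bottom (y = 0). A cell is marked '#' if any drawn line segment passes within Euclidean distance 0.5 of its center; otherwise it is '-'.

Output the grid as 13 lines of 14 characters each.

Segment 0: (5,8) -> (5,11)
Segment 1: (5,11) -> (5,12)
Segment 2: (5,12) -> (4,12)
Segment 3: (4,12) -> (4,11)
Segment 4: (4,11) -> (8,11)

Answer: ----##--------
----#####-----
-----#--------
-----#--------
-----#--------
--------------
--------------
--------------
--------------
--------------
--------------
--------------
--------------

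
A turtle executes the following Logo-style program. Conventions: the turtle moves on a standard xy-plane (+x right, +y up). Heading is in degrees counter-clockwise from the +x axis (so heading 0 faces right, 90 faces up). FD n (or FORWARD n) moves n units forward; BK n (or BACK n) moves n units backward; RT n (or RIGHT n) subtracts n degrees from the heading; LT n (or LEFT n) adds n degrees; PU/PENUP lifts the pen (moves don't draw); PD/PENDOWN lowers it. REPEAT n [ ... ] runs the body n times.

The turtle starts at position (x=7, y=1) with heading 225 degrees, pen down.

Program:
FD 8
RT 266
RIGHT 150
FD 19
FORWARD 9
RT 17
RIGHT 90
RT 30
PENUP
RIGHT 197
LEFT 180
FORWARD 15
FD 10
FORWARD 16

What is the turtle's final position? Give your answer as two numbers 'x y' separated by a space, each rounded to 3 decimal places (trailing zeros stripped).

Executing turtle program step by step:
Start: pos=(7,1), heading=225, pen down
FD 8: (7,1) -> (1.343,-4.657) [heading=225, draw]
RT 266: heading 225 -> 319
RT 150: heading 319 -> 169
FD 19: (1.343,-4.657) -> (-17.308,-1.031) [heading=169, draw]
FD 9: (-17.308,-1.031) -> (-26.142,0.686) [heading=169, draw]
RT 17: heading 169 -> 152
RT 90: heading 152 -> 62
RT 30: heading 62 -> 32
PU: pen up
RT 197: heading 32 -> 195
LT 180: heading 195 -> 15
FD 15: (-26.142,0.686) -> (-11.654,4.568) [heading=15, move]
FD 10: (-11.654,4.568) -> (-1.994,7.156) [heading=15, move]
FD 16: (-1.994,7.156) -> (13.461,11.297) [heading=15, move]
Final: pos=(13.461,11.297), heading=15, 3 segment(s) drawn

Answer: 13.461 11.297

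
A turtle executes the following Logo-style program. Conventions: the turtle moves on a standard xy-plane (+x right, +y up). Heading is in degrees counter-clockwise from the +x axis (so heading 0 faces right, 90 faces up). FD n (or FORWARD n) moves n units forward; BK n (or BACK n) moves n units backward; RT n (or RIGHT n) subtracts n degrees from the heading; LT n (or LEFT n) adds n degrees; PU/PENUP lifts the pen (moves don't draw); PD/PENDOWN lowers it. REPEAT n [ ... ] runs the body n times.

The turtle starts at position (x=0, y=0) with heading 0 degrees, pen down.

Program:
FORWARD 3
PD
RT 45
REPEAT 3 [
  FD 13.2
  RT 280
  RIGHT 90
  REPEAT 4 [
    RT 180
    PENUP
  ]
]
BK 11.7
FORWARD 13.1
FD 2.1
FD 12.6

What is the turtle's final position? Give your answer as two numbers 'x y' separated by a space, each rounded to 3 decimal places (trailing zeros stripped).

Answer: 29.651 -47.661

Derivation:
Executing turtle program step by step:
Start: pos=(0,0), heading=0, pen down
FD 3: (0,0) -> (3,0) [heading=0, draw]
PD: pen down
RT 45: heading 0 -> 315
REPEAT 3 [
  -- iteration 1/3 --
  FD 13.2: (3,0) -> (12.334,-9.334) [heading=315, draw]
  RT 280: heading 315 -> 35
  RT 90: heading 35 -> 305
  REPEAT 4 [
    -- iteration 1/4 --
    RT 180: heading 305 -> 125
    PU: pen up
    -- iteration 2/4 --
    RT 180: heading 125 -> 305
    PU: pen up
    -- iteration 3/4 --
    RT 180: heading 305 -> 125
    PU: pen up
    -- iteration 4/4 --
    RT 180: heading 125 -> 305
    PU: pen up
  ]
  -- iteration 2/3 --
  FD 13.2: (12.334,-9.334) -> (19.905,-20.147) [heading=305, move]
  RT 280: heading 305 -> 25
  RT 90: heading 25 -> 295
  REPEAT 4 [
    -- iteration 1/4 --
    RT 180: heading 295 -> 115
    PU: pen up
    -- iteration 2/4 --
    RT 180: heading 115 -> 295
    PU: pen up
    -- iteration 3/4 --
    RT 180: heading 295 -> 115
    PU: pen up
    -- iteration 4/4 --
    RT 180: heading 115 -> 295
    PU: pen up
  ]
  -- iteration 3/3 --
  FD 13.2: (19.905,-20.147) -> (25.484,-32.11) [heading=295, move]
  RT 280: heading 295 -> 15
  RT 90: heading 15 -> 285
  REPEAT 4 [
    -- iteration 1/4 --
    RT 180: heading 285 -> 105
    PU: pen up
    -- iteration 2/4 --
    RT 180: heading 105 -> 285
    PU: pen up
    -- iteration 3/4 --
    RT 180: heading 285 -> 105
    PU: pen up
    -- iteration 4/4 --
    RT 180: heading 105 -> 285
    PU: pen up
  ]
]
BK 11.7: (25.484,-32.11) -> (22.455,-20.809) [heading=285, move]
FD 13.1: (22.455,-20.809) -> (25.846,-33.462) [heading=285, move]
FD 2.1: (25.846,-33.462) -> (26.389,-35.491) [heading=285, move]
FD 12.6: (26.389,-35.491) -> (29.651,-47.661) [heading=285, move]
Final: pos=(29.651,-47.661), heading=285, 2 segment(s) drawn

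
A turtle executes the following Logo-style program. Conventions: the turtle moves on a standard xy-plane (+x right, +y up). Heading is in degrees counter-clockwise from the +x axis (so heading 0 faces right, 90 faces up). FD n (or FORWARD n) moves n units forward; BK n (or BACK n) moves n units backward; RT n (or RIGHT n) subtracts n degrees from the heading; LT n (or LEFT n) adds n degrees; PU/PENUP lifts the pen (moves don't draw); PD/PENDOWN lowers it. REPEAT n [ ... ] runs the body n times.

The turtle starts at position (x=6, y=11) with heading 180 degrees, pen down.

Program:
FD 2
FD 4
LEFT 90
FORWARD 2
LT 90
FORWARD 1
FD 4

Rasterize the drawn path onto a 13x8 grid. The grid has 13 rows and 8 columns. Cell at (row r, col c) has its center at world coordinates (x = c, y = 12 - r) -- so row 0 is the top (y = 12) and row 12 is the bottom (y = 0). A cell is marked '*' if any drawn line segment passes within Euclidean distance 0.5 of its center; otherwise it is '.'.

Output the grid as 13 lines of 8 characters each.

Segment 0: (6,11) -> (4,11)
Segment 1: (4,11) -> (0,11)
Segment 2: (0,11) -> (-0,9)
Segment 3: (-0,9) -> (1,9)
Segment 4: (1,9) -> (5,9)

Answer: ........
*******.
*.......
******..
........
........
........
........
........
........
........
........
........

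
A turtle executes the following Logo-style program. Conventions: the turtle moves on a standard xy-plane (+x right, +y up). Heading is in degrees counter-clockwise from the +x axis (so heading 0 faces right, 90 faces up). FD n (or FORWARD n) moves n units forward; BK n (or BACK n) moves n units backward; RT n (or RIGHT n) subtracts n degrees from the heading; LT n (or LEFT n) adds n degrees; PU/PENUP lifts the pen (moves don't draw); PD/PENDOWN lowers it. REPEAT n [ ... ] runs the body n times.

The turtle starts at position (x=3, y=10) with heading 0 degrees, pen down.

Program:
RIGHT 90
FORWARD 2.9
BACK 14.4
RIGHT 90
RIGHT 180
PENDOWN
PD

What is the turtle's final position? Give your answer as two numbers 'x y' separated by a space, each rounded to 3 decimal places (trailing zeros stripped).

Answer: 3 21.5

Derivation:
Executing turtle program step by step:
Start: pos=(3,10), heading=0, pen down
RT 90: heading 0 -> 270
FD 2.9: (3,10) -> (3,7.1) [heading=270, draw]
BK 14.4: (3,7.1) -> (3,21.5) [heading=270, draw]
RT 90: heading 270 -> 180
RT 180: heading 180 -> 0
PD: pen down
PD: pen down
Final: pos=(3,21.5), heading=0, 2 segment(s) drawn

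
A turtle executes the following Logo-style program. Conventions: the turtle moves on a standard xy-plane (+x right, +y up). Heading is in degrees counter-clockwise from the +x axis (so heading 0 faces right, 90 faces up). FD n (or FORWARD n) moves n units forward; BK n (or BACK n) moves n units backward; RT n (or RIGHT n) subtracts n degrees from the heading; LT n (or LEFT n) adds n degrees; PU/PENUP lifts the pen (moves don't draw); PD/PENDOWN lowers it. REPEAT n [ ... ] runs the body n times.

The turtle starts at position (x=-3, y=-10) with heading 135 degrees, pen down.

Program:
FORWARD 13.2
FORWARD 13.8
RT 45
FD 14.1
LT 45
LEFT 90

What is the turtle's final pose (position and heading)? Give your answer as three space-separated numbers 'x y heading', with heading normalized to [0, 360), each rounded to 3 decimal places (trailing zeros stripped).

Answer: -22.092 23.192 225

Derivation:
Executing turtle program step by step:
Start: pos=(-3,-10), heading=135, pen down
FD 13.2: (-3,-10) -> (-12.334,-0.666) [heading=135, draw]
FD 13.8: (-12.334,-0.666) -> (-22.092,9.092) [heading=135, draw]
RT 45: heading 135 -> 90
FD 14.1: (-22.092,9.092) -> (-22.092,23.192) [heading=90, draw]
LT 45: heading 90 -> 135
LT 90: heading 135 -> 225
Final: pos=(-22.092,23.192), heading=225, 3 segment(s) drawn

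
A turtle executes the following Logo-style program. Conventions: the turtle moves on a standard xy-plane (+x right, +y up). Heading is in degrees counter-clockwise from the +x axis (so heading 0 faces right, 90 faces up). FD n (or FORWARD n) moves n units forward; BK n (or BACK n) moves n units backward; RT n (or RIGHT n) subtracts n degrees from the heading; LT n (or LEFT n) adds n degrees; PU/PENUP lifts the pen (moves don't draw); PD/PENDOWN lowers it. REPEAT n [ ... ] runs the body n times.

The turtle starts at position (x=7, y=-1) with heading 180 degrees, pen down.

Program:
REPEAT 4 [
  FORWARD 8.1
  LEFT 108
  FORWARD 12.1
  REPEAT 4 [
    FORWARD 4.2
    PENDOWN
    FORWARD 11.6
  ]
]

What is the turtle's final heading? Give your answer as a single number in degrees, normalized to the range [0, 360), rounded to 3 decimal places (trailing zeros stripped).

Executing turtle program step by step:
Start: pos=(7,-1), heading=180, pen down
REPEAT 4 [
  -- iteration 1/4 --
  FD 8.1: (7,-1) -> (-1.1,-1) [heading=180, draw]
  LT 108: heading 180 -> 288
  FD 12.1: (-1.1,-1) -> (2.639,-12.508) [heading=288, draw]
  REPEAT 4 [
    -- iteration 1/4 --
    FD 4.2: (2.639,-12.508) -> (3.937,-16.502) [heading=288, draw]
    PD: pen down
    FD 11.6: (3.937,-16.502) -> (7.522,-27.534) [heading=288, draw]
    -- iteration 2/4 --
    FD 4.2: (7.522,-27.534) -> (8.819,-31.529) [heading=288, draw]
    PD: pen down
    FD 11.6: (8.819,-31.529) -> (12.404,-42.561) [heading=288, draw]
    -- iteration 3/4 --
    FD 4.2: (12.404,-42.561) -> (13.702,-46.556) [heading=288, draw]
    PD: pen down
    FD 11.6: (13.702,-46.556) -> (17.287,-57.588) [heading=288, draw]
    -- iteration 4/4 --
    FD 4.2: (17.287,-57.588) -> (18.584,-61.582) [heading=288, draw]
    PD: pen down
    FD 11.6: (18.584,-61.582) -> (22.169,-72.615) [heading=288, draw]
  ]
  -- iteration 2/4 --
  FD 8.1: (22.169,-72.615) -> (24.672,-80.318) [heading=288, draw]
  LT 108: heading 288 -> 36
  FD 12.1: (24.672,-80.318) -> (34.461,-73.206) [heading=36, draw]
  REPEAT 4 [
    -- iteration 1/4 --
    FD 4.2: (34.461,-73.206) -> (37.859,-70.737) [heading=36, draw]
    PD: pen down
    FD 11.6: (37.859,-70.737) -> (47.244,-63.919) [heading=36, draw]
    -- iteration 2/4 --
    FD 4.2: (47.244,-63.919) -> (50.641,-61.45) [heading=36, draw]
    PD: pen down
    FD 11.6: (50.641,-61.45) -> (60.026,-54.632) [heading=36, draw]
    -- iteration 3/4 --
    FD 4.2: (60.026,-54.632) -> (63.424,-52.163) [heading=36, draw]
    PD: pen down
    FD 11.6: (63.424,-52.163) -> (72.809,-45.345) [heading=36, draw]
    -- iteration 4/4 --
    FD 4.2: (72.809,-45.345) -> (76.206,-42.876) [heading=36, draw]
    PD: pen down
    FD 11.6: (76.206,-42.876) -> (85.591,-36.058) [heading=36, draw]
  ]
  -- iteration 3/4 --
  FD 8.1: (85.591,-36.058) -> (92.144,-31.297) [heading=36, draw]
  LT 108: heading 36 -> 144
  FD 12.1: (92.144,-31.297) -> (82.355,-24.185) [heading=144, draw]
  REPEAT 4 [
    -- iteration 1/4 --
    FD 4.2: (82.355,-24.185) -> (78.957,-21.716) [heading=144, draw]
    PD: pen down
    FD 11.6: (78.957,-21.716) -> (69.572,-14.898) [heading=144, draw]
    -- iteration 2/4 --
    FD 4.2: (69.572,-14.898) -> (66.175,-12.429) [heading=144, draw]
    PD: pen down
    FD 11.6: (66.175,-12.429) -> (56.79,-5.611) [heading=144, draw]
    -- iteration 3/4 --
    FD 4.2: (56.79,-5.611) -> (53.392,-3.142) [heading=144, draw]
    PD: pen down
    FD 11.6: (53.392,-3.142) -> (44.008,3.676) [heading=144, draw]
    -- iteration 4/4 --
    FD 4.2: (44.008,3.676) -> (40.61,6.145) [heading=144, draw]
    PD: pen down
    FD 11.6: (40.61,6.145) -> (31.225,12.963) [heading=144, draw]
  ]
  -- iteration 4/4 --
  FD 8.1: (31.225,12.963) -> (24.672,17.724) [heading=144, draw]
  LT 108: heading 144 -> 252
  FD 12.1: (24.672,17.724) -> (20.933,6.217) [heading=252, draw]
  REPEAT 4 [
    -- iteration 1/4 --
    FD 4.2: (20.933,6.217) -> (19.635,2.222) [heading=252, draw]
    PD: pen down
    FD 11.6: (19.635,2.222) -> (16.05,-8.81) [heading=252, draw]
    -- iteration 2/4 --
    FD 4.2: (16.05,-8.81) -> (14.753,-12.804) [heading=252, draw]
    PD: pen down
    FD 11.6: (14.753,-12.804) -> (11.168,-23.837) [heading=252, draw]
    -- iteration 3/4 --
    FD 4.2: (11.168,-23.837) -> (9.87,-27.831) [heading=252, draw]
    PD: pen down
    FD 11.6: (9.87,-27.831) -> (6.286,-38.863) [heading=252, draw]
    -- iteration 4/4 --
    FD 4.2: (6.286,-38.863) -> (4.988,-42.858) [heading=252, draw]
    PD: pen down
    FD 11.6: (4.988,-42.858) -> (1.403,-53.89) [heading=252, draw]
  ]
]
Final: pos=(1.403,-53.89), heading=252, 40 segment(s) drawn

Answer: 252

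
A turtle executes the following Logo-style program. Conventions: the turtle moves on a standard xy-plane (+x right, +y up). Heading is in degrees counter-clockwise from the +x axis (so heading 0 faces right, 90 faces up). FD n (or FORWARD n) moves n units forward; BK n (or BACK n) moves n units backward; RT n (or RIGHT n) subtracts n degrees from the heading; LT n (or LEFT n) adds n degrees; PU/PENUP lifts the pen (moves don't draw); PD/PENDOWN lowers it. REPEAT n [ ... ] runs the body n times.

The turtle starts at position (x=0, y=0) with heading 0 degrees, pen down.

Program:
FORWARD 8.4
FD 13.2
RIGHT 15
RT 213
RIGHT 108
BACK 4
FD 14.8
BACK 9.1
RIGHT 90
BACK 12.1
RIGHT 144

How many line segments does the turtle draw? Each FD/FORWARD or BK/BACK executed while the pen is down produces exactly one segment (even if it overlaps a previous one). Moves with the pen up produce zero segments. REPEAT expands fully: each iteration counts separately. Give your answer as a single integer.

Answer: 6

Derivation:
Executing turtle program step by step:
Start: pos=(0,0), heading=0, pen down
FD 8.4: (0,0) -> (8.4,0) [heading=0, draw]
FD 13.2: (8.4,0) -> (21.6,0) [heading=0, draw]
RT 15: heading 0 -> 345
RT 213: heading 345 -> 132
RT 108: heading 132 -> 24
BK 4: (21.6,0) -> (17.946,-1.627) [heading=24, draw]
FD 14.8: (17.946,-1.627) -> (31.466,4.393) [heading=24, draw]
BK 9.1: (31.466,4.393) -> (23.153,0.691) [heading=24, draw]
RT 90: heading 24 -> 294
BK 12.1: (23.153,0.691) -> (18.232,11.745) [heading=294, draw]
RT 144: heading 294 -> 150
Final: pos=(18.232,11.745), heading=150, 6 segment(s) drawn
Segments drawn: 6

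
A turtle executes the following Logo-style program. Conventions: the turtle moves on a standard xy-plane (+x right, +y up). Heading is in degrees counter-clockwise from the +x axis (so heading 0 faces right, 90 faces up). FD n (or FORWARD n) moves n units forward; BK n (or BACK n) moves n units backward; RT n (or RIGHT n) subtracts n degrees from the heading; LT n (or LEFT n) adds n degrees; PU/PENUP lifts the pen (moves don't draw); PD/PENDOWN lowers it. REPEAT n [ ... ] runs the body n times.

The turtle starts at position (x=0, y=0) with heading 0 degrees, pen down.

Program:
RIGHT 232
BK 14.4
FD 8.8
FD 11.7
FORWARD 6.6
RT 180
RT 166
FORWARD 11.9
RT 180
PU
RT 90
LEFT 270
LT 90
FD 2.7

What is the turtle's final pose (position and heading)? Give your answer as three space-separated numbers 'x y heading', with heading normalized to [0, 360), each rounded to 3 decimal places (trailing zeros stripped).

Executing turtle program step by step:
Start: pos=(0,0), heading=0, pen down
RT 232: heading 0 -> 128
BK 14.4: (0,0) -> (8.866,-11.347) [heading=128, draw]
FD 8.8: (8.866,-11.347) -> (3.448,-4.413) [heading=128, draw]
FD 11.7: (3.448,-4.413) -> (-3.756,4.807) [heading=128, draw]
FD 6.6: (-3.756,4.807) -> (-7.819,10.008) [heading=128, draw]
RT 180: heading 128 -> 308
RT 166: heading 308 -> 142
FD 11.9: (-7.819,10.008) -> (-17.196,17.334) [heading=142, draw]
RT 180: heading 142 -> 322
PU: pen up
RT 90: heading 322 -> 232
LT 270: heading 232 -> 142
LT 90: heading 142 -> 232
FD 2.7: (-17.196,17.334) -> (-18.859,15.206) [heading=232, move]
Final: pos=(-18.859,15.206), heading=232, 5 segment(s) drawn

Answer: -18.859 15.206 232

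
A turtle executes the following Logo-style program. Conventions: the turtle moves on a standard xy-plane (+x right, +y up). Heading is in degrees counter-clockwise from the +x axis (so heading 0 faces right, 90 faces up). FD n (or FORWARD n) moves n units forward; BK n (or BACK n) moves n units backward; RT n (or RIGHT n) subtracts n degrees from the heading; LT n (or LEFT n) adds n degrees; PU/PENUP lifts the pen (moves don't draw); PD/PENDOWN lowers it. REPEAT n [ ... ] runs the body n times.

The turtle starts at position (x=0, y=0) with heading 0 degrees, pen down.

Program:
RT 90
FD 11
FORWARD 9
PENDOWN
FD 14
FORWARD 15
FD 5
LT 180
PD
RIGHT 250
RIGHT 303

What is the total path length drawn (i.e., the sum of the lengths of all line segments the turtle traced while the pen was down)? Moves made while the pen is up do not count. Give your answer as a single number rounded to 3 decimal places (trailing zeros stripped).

Answer: 54

Derivation:
Executing turtle program step by step:
Start: pos=(0,0), heading=0, pen down
RT 90: heading 0 -> 270
FD 11: (0,0) -> (0,-11) [heading=270, draw]
FD 9: (0,-11) -> (0,-20) [heading=270, draw]
PD: pen down
FD 14: (0,-20) -> (0,-34) [heading=270, draw]
FD 15: (0,-34) -> (0,-49) [heading=270, draw]
FD 5: (0,-49) -> (0,-54) [heading=270, draw]
LT 180: heading 270 -> 90
PD: pen down
RT 250: heading 90 -> 200
RT 303: heading 200 -> 257
Final: pos=(0,-54), heading=257, 5 segment(s) drawn

Segment lengths:
  seg 1: (0,0) -> (0,-11), length = 11
  seg 2: (0,-11) -> (0,-20), length = 9
  seg 3: (0,-20) -> (0,-34), length = 14
  seg 4: (0,-34) -> (0,-49), length = 15
  seg 5: (0,-49) -> (0,-54), length = 5
Total = 54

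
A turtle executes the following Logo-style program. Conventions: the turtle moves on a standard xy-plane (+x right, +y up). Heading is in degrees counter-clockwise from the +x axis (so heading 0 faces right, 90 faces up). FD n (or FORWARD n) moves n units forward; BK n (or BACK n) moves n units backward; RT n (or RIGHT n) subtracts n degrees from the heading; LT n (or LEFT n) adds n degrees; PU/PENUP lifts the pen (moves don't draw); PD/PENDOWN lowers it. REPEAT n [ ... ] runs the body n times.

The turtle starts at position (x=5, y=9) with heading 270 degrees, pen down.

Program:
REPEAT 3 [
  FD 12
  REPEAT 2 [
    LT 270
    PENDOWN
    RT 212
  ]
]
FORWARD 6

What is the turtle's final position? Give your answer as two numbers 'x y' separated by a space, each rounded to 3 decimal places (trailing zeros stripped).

Answer: 5.082 3.78

Derivation:
Executing turtle program step by step:
Start: pos=(5,9), heading=270, pen down
REPEAT 3 [
  -- iteration 1/3 --
  FD 12: (5,9) -> (5,-3) [heading=270, draw]
  REPEAT 2 [
    -- iteration 1/2 --
    LT 270: heading 270 -> 180
    PD: pen down
    RT 212: heading 180 -> 328
    -- iteration 2/2 --
    LT 270: heading 328 -> 238
    PD: pen down
    RT 212: heading 238 -> 26
  ]
  -- iteration 2/3 --
  FD 12: (5,-3) -> (15.786,2.26) [heading=26, draw]
  REPEAT 2 [
    -- iteration 1/2 --
    LT 270: heading 26 -> 296
    PD: pen down
    RT 212: heading 296 -> 84
    -- iteration 2/2 --
    LT 270: heading 84 -> 354
    PD: pen down
    RT 212: heading 354 -> 142
  ]
  -- iteration 3/3 --
  FD 12: (15.786,2.26) -> (6.329,9.648) [heading=142, draw]
  REPEAT 2 [
    -- iteration 1/2 --
    LT 270: heading 142 -> 52
    PD: pen down
    RT 212: heading 52 -> 200
    -- iteration 2/2 --
    LT 270: heading 200 -> 110
    PD: pen down
    RT 212: heading 110 -> 258
  ]
]
FD 6: (6.329,9.648) -> (5.082,3.78) [heading=258, draw]
Final: pos=(5.082,3.78), heading=258, 4 segment(s) drawn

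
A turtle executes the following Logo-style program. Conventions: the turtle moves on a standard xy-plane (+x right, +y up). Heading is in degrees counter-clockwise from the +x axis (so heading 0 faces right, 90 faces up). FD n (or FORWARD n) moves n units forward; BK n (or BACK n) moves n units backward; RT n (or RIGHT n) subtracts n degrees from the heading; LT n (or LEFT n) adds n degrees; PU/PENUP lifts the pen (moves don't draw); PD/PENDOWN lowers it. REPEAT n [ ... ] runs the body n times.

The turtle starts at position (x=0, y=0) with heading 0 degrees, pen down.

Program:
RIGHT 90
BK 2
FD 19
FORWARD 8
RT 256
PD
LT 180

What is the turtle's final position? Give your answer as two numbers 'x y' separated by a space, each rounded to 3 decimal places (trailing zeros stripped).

Answer: 0 -25

Derivation:
Executing turtle program step by step:
Start: pos=(0,0), heading=0, pen down
RT 90: heading 0 -> 270
BK 2: (0,0) -> (0,2) [heading=270, draw]
FD 19: (0,2) -> (0,-17) [heading=270, draw]
FD 8: (0,-17) -> (0,-25) [heading=270, draw]
RT 256: heading 270 -> 14
PD: pen down
LT 180: heading 14 -> 194
Final: pos=(0,-25), heading=194, 3 segment(s) drawn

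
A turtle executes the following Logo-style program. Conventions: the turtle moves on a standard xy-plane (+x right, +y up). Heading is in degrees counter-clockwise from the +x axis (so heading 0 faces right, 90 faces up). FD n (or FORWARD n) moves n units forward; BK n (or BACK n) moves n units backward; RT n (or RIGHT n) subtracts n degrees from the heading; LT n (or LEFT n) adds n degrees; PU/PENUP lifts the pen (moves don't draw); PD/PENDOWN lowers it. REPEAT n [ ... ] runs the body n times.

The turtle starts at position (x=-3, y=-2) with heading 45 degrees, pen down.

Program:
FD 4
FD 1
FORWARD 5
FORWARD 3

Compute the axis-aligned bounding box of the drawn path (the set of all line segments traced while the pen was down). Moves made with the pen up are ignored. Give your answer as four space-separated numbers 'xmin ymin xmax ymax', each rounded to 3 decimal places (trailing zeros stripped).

Executing turtle program step by step:
Start: pos=(-3,-2), heading=45, pen down
FD 4: (-3,-2) -> (-0.172,0.828) [heading=45, draw]
FD 1: (-0.172,0.828) -> (0.536,1.536) [heading=45, draw]
FD 5: (0.536,1.536) -> (4.071,5.071) [heading=45, draw]
FD 3: (4.071,5.071) -> (6.192,7.192) [heading=45, draw]
Final: pos=(6.192,7.192), heading=45, 4 segment(s) drawn

Segment endpoints: x in {-3, -0.172, 0.536, 4.071, 6.192}, y in {-2, 0.828, 1.536, 5.071, 7.192}
xmin=-3, ymin=-2, xmax=6.192, ymax=7.192

Answer: -3 -2 6.192 7.192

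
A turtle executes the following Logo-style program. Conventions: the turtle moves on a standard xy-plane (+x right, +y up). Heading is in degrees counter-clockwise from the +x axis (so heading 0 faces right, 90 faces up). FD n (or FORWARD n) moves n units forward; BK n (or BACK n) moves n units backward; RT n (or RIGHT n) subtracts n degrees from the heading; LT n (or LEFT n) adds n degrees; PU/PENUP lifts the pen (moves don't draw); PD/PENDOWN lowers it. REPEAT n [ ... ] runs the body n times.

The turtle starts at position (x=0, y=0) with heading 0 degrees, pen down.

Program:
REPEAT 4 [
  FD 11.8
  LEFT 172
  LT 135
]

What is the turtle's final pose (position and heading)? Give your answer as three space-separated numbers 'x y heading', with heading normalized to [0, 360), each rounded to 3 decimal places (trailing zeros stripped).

Answer: 4.633 -24.996 148

Derivation:
Executing turtle program step by step:
Start: pos=(0,0), heading=0, pen down
REPEAT 4 [
  -- iteration 1/4 --
  FD 11.8: (0,0) -> (11.8,0) [heading=0, draw]
  LT 172: heading 0 -> 172
  LT 135: heading 172 -> 307
  -- iteration 2/4 --
  FD 11.8: (11.8,0) -> (18.901,-9.424) [heading=307, draw]
  LT 172: heading 307 -> 119
  LT 135: heading 119 -> 254
  -- iteration 3/4 --
  FD 11.8: (18.901,-9.424) -> (15.649,-20.767) [heading=254, draw]
  LT 172: heading 254 -> 66
  LT 135: heading 66 -> 201
  -- iteration 4/4 --
  FD 11.8: (15.649,-20.767) -> (4.633,-24.996) [heading=201, draw]
  LT 172: heading 201 -> 13
  LT 135: heading 13 -> 148
]
Final: pos=(4.633,-24.996), heading=148, 4 segment(s) drawn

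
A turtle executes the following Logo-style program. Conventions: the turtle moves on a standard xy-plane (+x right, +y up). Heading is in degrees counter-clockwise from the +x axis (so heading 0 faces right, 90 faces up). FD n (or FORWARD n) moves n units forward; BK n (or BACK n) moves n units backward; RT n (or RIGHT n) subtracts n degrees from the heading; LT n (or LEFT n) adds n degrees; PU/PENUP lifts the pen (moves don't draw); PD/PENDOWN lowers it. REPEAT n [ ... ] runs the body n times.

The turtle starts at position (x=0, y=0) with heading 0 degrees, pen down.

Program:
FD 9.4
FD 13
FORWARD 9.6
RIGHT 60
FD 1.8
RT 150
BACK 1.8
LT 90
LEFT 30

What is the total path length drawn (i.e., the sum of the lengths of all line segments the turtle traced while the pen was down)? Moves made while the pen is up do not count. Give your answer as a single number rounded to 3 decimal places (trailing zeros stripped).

Executing turtle program step by step:
Start: pos=(0,0), heading=0, pen down
FD 9.4: (0,0) -> (9.4,0) [heading=0, draw]
FD 13: (9.4,0) -> (22.4,0) [heading=0, draw]
FD 9.6: (22.4,0) -> (32,0) [heading=0, draw]
RT 60: heading 0 -> 300
FD 1.8: (32,0) -> (32.9,-1.559) [heading=300, draw]
RT 150: heading 300 -> 150
BK 1.8: (32.9,-1.559) -> (34.459,-2.459) [heading=150, draw]
LT 90: heading 150 -> 240
LT 30: heading 240 -> 270
Final: pos=(34.459,-2.459), heading=270, 5 segment(s) drawn

Segment lengths:
  seg 1: (0,0) -> (9.4,0), length = 9.4
  seg 2: (9.4,0) -> (22.4,0), length = 13
  seg 3: (22.4,0) -> (32,0), length = 9.6
  seg 4: (32,0) -> (32.9,-1.559), length = 1.8
  seg 5: (32.9,-1.559) -> (34.459,-2.459), length = 1.8
Total = 35.6

Answer: 35.6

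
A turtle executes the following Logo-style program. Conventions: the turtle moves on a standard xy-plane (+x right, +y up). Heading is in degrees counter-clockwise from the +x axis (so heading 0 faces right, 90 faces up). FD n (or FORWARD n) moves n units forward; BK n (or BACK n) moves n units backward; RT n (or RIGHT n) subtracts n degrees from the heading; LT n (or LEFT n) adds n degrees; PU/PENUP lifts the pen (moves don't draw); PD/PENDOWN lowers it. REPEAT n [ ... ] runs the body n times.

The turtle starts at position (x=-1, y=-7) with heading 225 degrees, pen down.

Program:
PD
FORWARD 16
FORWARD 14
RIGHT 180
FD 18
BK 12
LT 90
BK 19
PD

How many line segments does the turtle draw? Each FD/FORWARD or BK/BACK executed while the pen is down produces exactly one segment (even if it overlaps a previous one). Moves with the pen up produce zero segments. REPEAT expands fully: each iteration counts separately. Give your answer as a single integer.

Answer: 5

Derivation:
Executing turtle program step by step:
Start: pos=(-1,-7), heading=225, pen down
PD: pen down
FD 16: (-1,-7) -> (-12.314,-18.314) [heading=225, draw]
FD 14: (-12.314,-18.314) -> (-22.213,-28.213) [heading=225, draw]
RT 180: heading 225 -> 45
FD 18: (-22.213,-28.213) -> (-9.485,-15.485) [heading=45, draw]
BK 12: (-9.485,-15.485) -> (-17.971,-23.971) [heading=45, draw]
LT 90: heading 45 -> 135
BK 19: (-17.971,-23.971) -> (-4.536,-37.406) [heading=135, draw]
PD: pen down
Final: pos=(-4.536,-37.406), heading=135, 5 segment(s) drawn
Segments drawn: 5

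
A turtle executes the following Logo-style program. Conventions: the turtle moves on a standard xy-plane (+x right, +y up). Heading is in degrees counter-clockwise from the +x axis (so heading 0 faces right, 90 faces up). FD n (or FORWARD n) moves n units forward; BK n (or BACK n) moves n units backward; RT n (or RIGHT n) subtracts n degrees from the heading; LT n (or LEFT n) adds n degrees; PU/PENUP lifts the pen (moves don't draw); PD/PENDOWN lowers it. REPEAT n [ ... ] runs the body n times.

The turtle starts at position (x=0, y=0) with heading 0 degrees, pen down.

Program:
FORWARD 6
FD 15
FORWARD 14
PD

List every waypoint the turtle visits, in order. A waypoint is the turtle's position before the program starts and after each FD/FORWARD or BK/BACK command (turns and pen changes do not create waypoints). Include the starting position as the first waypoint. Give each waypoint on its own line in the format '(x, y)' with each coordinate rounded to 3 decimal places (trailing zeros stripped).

Executing turtle program step by step:
Start: pos=(0,0), heading=0, pen down
FD 6: (0,0) -> (6,0) [heading=0, draw]
FD 15: (6,0) -> (21,0) [heading=0, draw]
FD 14: (21,0) -> (35,0) [heading=0, draw]
PD: pen down
Final: pos=(35,0), heading=0, 3 segment(s) drawn
Waypoints (4 total):
(0, 0)
(6, 0)
(21, 0)
(35, 0)

Answer: (0, 0)
(6, 0)
(21, 0)
(35, 0)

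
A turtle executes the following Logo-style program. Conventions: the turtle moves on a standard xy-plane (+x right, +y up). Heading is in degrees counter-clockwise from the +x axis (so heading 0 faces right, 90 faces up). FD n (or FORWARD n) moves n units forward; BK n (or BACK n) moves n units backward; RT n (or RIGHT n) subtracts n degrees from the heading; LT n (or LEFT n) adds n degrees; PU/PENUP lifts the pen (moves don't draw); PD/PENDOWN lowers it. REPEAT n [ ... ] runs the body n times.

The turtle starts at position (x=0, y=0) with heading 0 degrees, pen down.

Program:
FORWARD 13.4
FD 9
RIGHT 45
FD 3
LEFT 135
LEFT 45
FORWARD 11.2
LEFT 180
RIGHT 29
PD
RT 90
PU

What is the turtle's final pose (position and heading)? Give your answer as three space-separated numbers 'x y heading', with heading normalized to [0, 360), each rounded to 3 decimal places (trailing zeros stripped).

Executing turtle program step by step:
Start: pos=(0,0), heading=0, pen down
FD 13.4: (0,0) -> (13.4,0) [heading=0, draw]
FD 9: (13.4,0) -> (22.4,0) [heading=0, draw]
RT 45: heading 0 -> 315
FD 3: (22.4,0) -> (24.521,-2.121) [heading=315, draw]
LT 135: heading 315 -> 90
LT 45: heading 90 -> 135
FD 11.2: (24.521,-2.121) -> (16.602,5.798) [heading=135, draw]
LT 180: heading 135 -> 315
RT 29: heading 315 -> 286
PD: pen down
RT 90: heading 286 -> 196
PU: pen up
Final: pos=(16.602,5.798), heading=196, 4 segment(s) drawn

Answer: 16.602 5.798 196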